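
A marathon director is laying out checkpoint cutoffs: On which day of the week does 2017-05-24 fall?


Date: 2017-05-24
January 1, 2017 is a Sunday
Day of year: 144
Offset from Jan 1: 143 days
143 mod 7 = 3
Result: Wednesday

Wednesday


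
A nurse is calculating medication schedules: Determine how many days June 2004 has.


Month: June
Year: 2004
June is a 30-day month
Total: 30 days

30


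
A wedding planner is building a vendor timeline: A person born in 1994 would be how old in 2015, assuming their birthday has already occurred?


Birth year: 1994
Current year: 2015
Age = current year - birth year
Age = 2015 - 1994 = 21

21


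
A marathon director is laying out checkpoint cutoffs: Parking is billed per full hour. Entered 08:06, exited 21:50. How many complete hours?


Start: 08:06
End: 21:50
Hour difference: 21 - 8 = 13 hours
Minute difference: 50 - 6 = 44 minutes
Total minutes: 824
Complete hours: 824 / 60 = 13 (remainder 44)

13


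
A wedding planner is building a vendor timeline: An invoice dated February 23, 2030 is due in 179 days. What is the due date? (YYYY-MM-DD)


Start: 2030-02-23
Adding 179 days
Days remaining in February: 5
After February: 174 days still to add
March 2030: 31 days, 143 remaining
April 2030: 30 days, 113 remaining
May 2030: 31 days, 82 remaining
June 2030: 30 days, 52 remaining
Result: 2030-08-21

2030-08-21


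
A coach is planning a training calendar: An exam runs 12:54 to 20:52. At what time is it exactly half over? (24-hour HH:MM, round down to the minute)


Start time: 12:54 = 774 minutes from midnight
End time: 20:52 = 1252 minutes from midnight
Sum: 774 + 1252 = 2026
Midpoint: 2026 / 2 = 1013 minutes
Convert: 1013 / 60 = 16 hours, 53 minutes
Result: 16:53

16:53


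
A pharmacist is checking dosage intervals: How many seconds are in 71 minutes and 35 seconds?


Minutes: 71
Extra seconds: 35
Seconds per minute: 60
Minutes to seconds: 71 x 60 = 4260
Total: 4260 + 35 = 4295

4295


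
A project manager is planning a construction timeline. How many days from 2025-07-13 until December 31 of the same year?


Start: July 13, 2025
End: December 31, 2025
Days left in July: 18
August: 31
September: 30
October: 31
November: 30
... plus remaining months
Sum of remaining months: 153
Total: 18 + 153 = 171

171


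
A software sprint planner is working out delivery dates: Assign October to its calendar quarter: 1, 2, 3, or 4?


Month: October (month 10)
Q1: January-March (months 1-3)
Q2: April-June (months 4-6)
Q3: July-September (months 7-9)
Q4: October-December (months 10-12)
Month 10 falls in Q4

4


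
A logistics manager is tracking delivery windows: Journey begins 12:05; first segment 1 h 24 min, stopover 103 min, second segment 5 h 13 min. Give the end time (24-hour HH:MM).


Depart: 12:05
Leg 1: +84 min -> 13:29
Layover: +103 min -> 15:12
Leg 2: +313 min -> 20:25
Total travel: 500 minutes = 8h 20m
Arrival: 20:25

20:25


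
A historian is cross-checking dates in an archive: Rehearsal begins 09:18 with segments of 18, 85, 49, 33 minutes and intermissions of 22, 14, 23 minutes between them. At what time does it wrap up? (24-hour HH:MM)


Start: 09:18 = 558 min from midnight
  after task 1 (18 min): 09:36
  after break (22 min): 09:58
  after task 2 (85 min): 11:23
  after break (14 min): 11:37
  after task 3 (49 min): 12:26
  after break (23 min): 12:49
  after task 4 (33 min): 13:22
Total elapsed: 244 minutes
End time: 13:22

13:22


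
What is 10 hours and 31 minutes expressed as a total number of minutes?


Hours: 10
Minutes: 31
Convert hours to minutes: 10 x 60 = 600
Add remaining minutes: 600 + 31 = 631

631


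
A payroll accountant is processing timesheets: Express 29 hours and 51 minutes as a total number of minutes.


Hours: 29
Extra minutes: 51
Minutes per hour: 60
Hours to minutes: 29 x 60 = 1740
Total: 1740 + 51 = 1791

1791


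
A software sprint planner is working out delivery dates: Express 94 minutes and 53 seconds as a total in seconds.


Minutes: 94
Seconds: 53
Convert minutes to seconds: 94 x 60 = 5640
Add remaining seconds: 5640 + 53 = 5693

5693


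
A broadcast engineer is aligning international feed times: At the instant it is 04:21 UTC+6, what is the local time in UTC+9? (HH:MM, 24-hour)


Local time: 04:21 at UTC+6 (offset 6h)
Target zone: UTC+9 (offset 9h)
Difference: 9 - (6) = 3 hours
Calculation: 4 + (3) = 7
Result: 07:21

07:21


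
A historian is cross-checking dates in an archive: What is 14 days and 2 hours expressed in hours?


Days: 14
Extra hours: 2
Hours per day: 24
Days to hours: 14 x 24 = 336
Total: 336 + 2 = 338

338


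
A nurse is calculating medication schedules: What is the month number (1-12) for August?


Calendar month order:
7. July
8. August <--
9. September
August is month number 8

8


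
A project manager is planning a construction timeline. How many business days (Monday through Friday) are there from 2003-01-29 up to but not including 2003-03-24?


Start: 2003-01-29 (Wednesday)
End (exclusive): 2003-03-24 (Monday)
Total calendar days: 54
Full weeks: 54 // 7 = 7 -> 35 weekdays
Remaining 5 days starting on Wednesday:
  Wed(w), Thu(w), Fri(w), Sat(-), Sun(-) -> 3 weekdays
Total business days: 35 + 3 = 38

38


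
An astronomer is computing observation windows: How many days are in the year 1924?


Year: 1924
Check leap year rules:
Divisible by 4? Yes
Divisible by 100? No
1924 is a leap year
Days: 366

366


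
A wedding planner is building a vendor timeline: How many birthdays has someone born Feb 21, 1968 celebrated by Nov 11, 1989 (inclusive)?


Birth: 1968-02-21
Reference: 1989-11-11
Year difference: 1989 - 1968 = 21
Has birthday (02-21) occurred by 11-11? Yes
Age in full years: 21

21


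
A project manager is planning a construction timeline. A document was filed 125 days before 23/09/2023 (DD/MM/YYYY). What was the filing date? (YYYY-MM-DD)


Start: 2023-09-23
Subtracting 125 days
Days already passed in September: 23
After going back through September: 102 more days to subtract
August 2023: 31 days, 71 remaining
July 2023: 31 days, 40 remaining
June 2023: 30 days, 10 remaining
May 2023 has 31 days, need 10
Result: 2023-05-21

2023-05-21


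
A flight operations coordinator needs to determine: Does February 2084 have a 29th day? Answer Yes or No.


Year: 2084
Divisible by 4? 2084 / 4 = 521.0 -> Yes
Divisible by 100? 2084 / 100 = 20.84 -> No
Divisible by 4 but not 100, so it IS a leap year

Yes


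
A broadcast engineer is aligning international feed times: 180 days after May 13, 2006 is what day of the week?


Start: 2006-05-13 (Saturday)
Step 1 - find target date: add 180 days
  2006-05-13 + 180 days = 2006-11-09
Step 2 - day of week:
  180 mod 7 = 5
  Saturday + 5 days -> Thursday
Result: Thursday (2006-11-09)

Thursday


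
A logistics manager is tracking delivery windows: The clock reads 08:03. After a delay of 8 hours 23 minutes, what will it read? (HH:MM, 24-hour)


Start time: 08:03
Adding: 8 hours 23 minutes
Minutes: 3 + 23 = 26
Hours: 8 + 8 + 0 = 16
Result: 16:26

16:26


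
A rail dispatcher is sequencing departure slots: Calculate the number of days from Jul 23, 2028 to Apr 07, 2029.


Start date: 2028-07-23
End date: 2029-04-07
Jul 2028: +9 days
Aug 2028: +31 days
Sep 2028: +30 days
... (7 more months)
Total: 258 days

258


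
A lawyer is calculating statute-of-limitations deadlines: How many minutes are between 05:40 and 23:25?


Start time: 05:40 = 340 minutes from midnight
End time: 23:25 = 1405 minutes from midnight
Difference: 1405 - 340 = 1065 minutes
That is 17 hours and 45 minutes

1065


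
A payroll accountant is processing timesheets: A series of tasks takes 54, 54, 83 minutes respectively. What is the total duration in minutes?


Durations: 54, 54, 83
Running sum: 54
+ 54 = 108
+ 83 = 191
Total duration: 191 minutes
That is 3 hours and 11 minutes

191


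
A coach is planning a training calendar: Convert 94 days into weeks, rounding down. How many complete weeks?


Total days: 94
Days per week: 7
Division: 94 / 7 = 13 remainder 3
Complete weeks: 13
Remaining days: 3

13


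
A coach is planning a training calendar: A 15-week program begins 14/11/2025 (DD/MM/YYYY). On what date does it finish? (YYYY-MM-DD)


Start: 2025-11-14
Weeks to add: 15
Convert to days: 15 x 7 = 105 days
Add 105 days to 2025-11-14
Result: 2026-02-27

2026-02-27


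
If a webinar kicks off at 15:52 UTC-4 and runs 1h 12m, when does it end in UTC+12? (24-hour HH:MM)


Start: 15:52 in UTC-4
Step 1 - add duration:
  minutes: 52 + 12 = 64 (carry 1h)
  hours: 15 + 1 + 1 = 17
  end in UTC-4: 17:04
Step 2 - convert UTC-4 -> UTC+12:
  offset difference: 12 - (-4) = 16 hours
  17 + (16) = 33 -> mod 24 = 9
Result: 09:04 in UTC+12

09:04


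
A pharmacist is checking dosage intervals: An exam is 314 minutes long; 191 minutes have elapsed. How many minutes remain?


Total budget: 314 minutes
Time used: 191 minutes
Remaining: 314 - 191 = 123 minutes
Percent used: 60.8%
Percent remaining: 39.2%

123


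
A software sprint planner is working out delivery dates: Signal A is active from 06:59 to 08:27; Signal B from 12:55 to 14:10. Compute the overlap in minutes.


Interval A: [419, 507] minutes from midnight
Interval B: [775, 850] minutes from midnight
Overlap start = max(419, 775) = 775
Overlap end = min(507, 850) = 507
End <= start, so the intervals do not overlap: 0 minutes

0


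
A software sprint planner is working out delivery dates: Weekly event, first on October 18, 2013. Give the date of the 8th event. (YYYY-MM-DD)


First occurrence: 2013-10-18 (occurrence 1)
Each occurrence is 7 days after the previous.
Occurrence 8 is 7 weeks after the first.
7 weeks = 49 days
2013-10-18 + 49 days = 2013-12-06

2013-12-06


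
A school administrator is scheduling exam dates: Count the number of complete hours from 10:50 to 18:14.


Start: 10:50
End: 18:14
Hour difference: 18 - 10 = 8 hours
Minute difference: 14 - 50 = -36 minutes
Total minutes: 444
Complete hours: 444 / 60 = 7 (remainder 24)

7


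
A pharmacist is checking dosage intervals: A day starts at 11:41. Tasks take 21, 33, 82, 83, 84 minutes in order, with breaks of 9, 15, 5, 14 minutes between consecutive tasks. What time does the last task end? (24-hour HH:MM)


Start: 11:41 = 701 min from midnight
  after task 1 (21 min): 12:02
  after break (9 min): 12:11
  after task 2 (33 min): 12:44
  after break (15 min): 12:59
  after task 3 (82 min): 14:21
  after break (5 min): 14:26
  after task 4 (83 min): 15:49
  after break (14 min): 16:03
  after task 5 (84 min): 17:27
Total elapsed: 346 minutes
End time: 17:27

17:27


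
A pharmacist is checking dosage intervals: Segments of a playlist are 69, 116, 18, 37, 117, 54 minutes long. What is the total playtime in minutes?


Durations: 69, 116, 18, 37, 117, 54
Running sum: 69
+ 116 = 185
+ 18 = 203
+ 37 = 240
+ 117 = 357
+ 54 = 411
Total duration: 411 minutes
That is 6 hours and 51 minutes

411


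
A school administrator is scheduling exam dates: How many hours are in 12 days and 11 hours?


Days: 12
Extra hours: 11
Hours per day: 24
Days to hours: 12 x 24 = 288
Total: 288 + 11 = 299

299


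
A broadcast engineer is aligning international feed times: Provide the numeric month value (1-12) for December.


Calendar month order:
11. November
12. December <--
December is month number 12

12


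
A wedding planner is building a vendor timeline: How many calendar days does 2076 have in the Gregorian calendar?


Year: 2076
Check leap year rules:
Divisible by 4? Yes
Divisible by 100? No
2076 is a leap year
Days: 366

366


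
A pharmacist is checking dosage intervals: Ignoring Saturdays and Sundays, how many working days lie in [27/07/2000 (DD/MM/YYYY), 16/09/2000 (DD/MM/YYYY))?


Start: 2000-07-27 (Thursday)
End (exclusive): 2000-09-16 (Saturday)
Total calendar days: 51
Full weeks: 51 // 7 = 7 -> 35 weekdays
Remaining 2 days starting on Thursday:
  Thu(w), Fri(w) -> 2 weekdays
Total business days: 35 + 2 = 37

37


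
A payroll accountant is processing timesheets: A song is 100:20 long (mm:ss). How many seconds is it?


Minutes: 100
Extra seconds: 20
Seconds per minute: 60
Minutes to seconds: 100 x 60 = 6000
Total: 6000 + 20 = 6020

6020


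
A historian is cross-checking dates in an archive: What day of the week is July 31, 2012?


Date: 2012-07-31
January 1, 2012 is a Sunday
Day of year: 213
Offset from Jan 1: 212 days
212 mod 7 = 2
Result: Tuesday

Tuesday


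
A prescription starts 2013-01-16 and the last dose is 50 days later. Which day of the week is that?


Start: 2013-01-16 (Wednesday)
Step 1 - find target date: add 50 days
  2013-01-16 + 50 days = 2013-03-07
Step 2 - day of week:
  50 mod 7 = 1
  Wednesday + 1 days -> Thursday
Result: Thursday (2013-03-07)

Thursday


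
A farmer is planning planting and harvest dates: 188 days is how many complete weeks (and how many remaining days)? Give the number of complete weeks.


Total days: 188
Days per week: 7
Division: 188 / 7 = 26 remainder 6
Complete weeks: 26
Remaining days: 6

26


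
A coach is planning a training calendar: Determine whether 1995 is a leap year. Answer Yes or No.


Year: 1995
Divisible by 4? 1995 / 4 = 498.75 -> No
Not divisible by 4, so NOT a leap year

No


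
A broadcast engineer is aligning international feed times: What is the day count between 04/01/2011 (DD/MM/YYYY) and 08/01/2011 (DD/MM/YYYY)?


Start date: 2011-01-04
End date: 2011-01-08
Jan 2011: +4 days
Total: 4 days

4


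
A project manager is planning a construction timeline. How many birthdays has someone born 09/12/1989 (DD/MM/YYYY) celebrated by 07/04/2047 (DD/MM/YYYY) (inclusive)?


Birth: 1989-12-09
Reference: 2047-04-07
Year difference: 2047 - 1989 = 58
Has birthday (12-09) occurred by 04-07? No
Birthday not yet reached this year -> subtract 1
Age in full years: 57

57


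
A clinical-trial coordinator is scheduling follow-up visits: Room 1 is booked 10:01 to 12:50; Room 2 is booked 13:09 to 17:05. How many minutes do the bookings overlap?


Interval A: [601, 770] minutes from midnight
Interval B: [789, 1025] minutes from midnight
Overlap start = max(601, 789) = 789
Overlap end = min(770, 1025) = 770
End <= start, so the intervals do not overlap: 0 minutes

0


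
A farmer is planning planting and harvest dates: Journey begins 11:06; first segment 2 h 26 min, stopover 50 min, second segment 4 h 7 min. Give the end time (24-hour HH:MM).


Depart: 11:06
Leg 1: +146 min -> 13:32
Layover: +50 min -> 14:22
Leg 2: +247 min -> 18:29
Total travel: 443 minutes = 7h 23m
Arrival: 18:29

18:29


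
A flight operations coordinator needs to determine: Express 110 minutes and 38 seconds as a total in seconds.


Minutes: 110
Seconds: 38
Convert minutes to seconds: 110 x 60 = 6600
Add remaining seconds: 6600 + 38 = 6638

6638


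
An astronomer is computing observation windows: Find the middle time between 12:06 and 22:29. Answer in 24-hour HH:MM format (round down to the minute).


Start time: 12:06 = 726 minutes from midnight
End time: 22:29 = 1349 minutes from midnight
Sum: 726 + 1349 = 2075
Midpoint: 2075 / 2 = 1037 minutes
Convert: 1037 / 60 = 17 hours, 17 minutes
Result: 17:17

17:17


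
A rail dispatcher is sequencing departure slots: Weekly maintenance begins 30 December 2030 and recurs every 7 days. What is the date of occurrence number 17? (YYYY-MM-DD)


First occurrence: 2030-12-30 (occurrence 1)
Each occurrence is 7 days after the previous.
Occurrence 17 is 16 weeks after the first.
16 weeks = 112 days
2030-12-30 + 112 days = 2031-04-21

2031-04-21


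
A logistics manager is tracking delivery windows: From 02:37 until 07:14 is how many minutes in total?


Start time: 02:37 = 157 minutes from midnight
End time: 07:14 = 434 minutes from midnight
Difference: 434 - 157 = 277 minutes
That is 4 hours and 37 minutes

277


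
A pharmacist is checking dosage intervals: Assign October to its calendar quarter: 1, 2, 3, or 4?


Month: October (month 10)
Q1: January-March (months 1-3)
Q2: April-June (months 4-6)
Q3: July-September (months 7-9)
Q4: October-December (months 10-12)
Month 10 falls in Q4

4


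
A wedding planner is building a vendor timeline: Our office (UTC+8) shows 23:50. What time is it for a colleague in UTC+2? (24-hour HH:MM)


Local time: 23:50 at UTC+8 (offset 8h)
Target zone: UTC+2 (offset 2h)
Difference: 2 - (8) = -6 hours
Calculation: 23 + (-6) = 17
Result: 17:50

17:50


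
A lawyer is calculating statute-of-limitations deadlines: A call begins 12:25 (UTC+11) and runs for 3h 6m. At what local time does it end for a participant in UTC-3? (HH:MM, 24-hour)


Start: 12:25 in UTC+11
Step 1 - add duration:
  minutes: 25 + 6 = 31
  hours: 12 + 3 + 0 = 15
  end in UTC+11: 15:31
Step 2 - convert UTC+11 -> UTC-3:
  offset difference: -3 - (11) = -14 hours
  15 + (-14) = 1 -> mod 24 = 1
Result: 01:31 in UTC-3

01:31


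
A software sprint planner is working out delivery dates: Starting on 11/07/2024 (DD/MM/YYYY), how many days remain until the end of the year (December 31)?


Start: July 11, 2024
End: December 31, 2024
Days left in July: 20
August: 31
September: 30
October: 31
November: 30
... plus remaining months
Sum of remaining months: 153
Total: 20 + 153 = 173

173


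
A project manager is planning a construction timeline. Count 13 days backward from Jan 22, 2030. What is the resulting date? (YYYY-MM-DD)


Start: 2030-01-22
Subtracting 13 days
Days already passed in January: 22
Result: 2030-01-09

2030-01-09


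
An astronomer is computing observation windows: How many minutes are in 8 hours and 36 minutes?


Hours: 8
Extra minutes: 36
Minutes per hour: 60
Hours to minutes: 8 x 60 = 480
Total: 480 + 36 = 516

516


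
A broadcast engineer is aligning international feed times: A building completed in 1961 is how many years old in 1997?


Birth year: 1961
Current year: 1997
Age = current year - birth year
Age = 1997 - 1961 = 36

36


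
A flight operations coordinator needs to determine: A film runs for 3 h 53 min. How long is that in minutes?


Hours: 3
Minutes: 53
Convert hours to minutes: 3 x 60 = 180
Add remaining minutes: 180 + 53 = 233

233


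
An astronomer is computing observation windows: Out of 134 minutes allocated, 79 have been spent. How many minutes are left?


Total budget: 134 minutes
Time used: 79 minutes
Remaining: 134 - 79 = 55 minutes
Percent used: 59.0%
Percent remaining: 41.0%

55


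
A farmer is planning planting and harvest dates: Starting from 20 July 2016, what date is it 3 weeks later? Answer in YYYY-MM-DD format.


Start: 2016-07-20
Weeks to add: 3
Convert to days: 3 x 7 = 21 days
Add 21 days to 2016-07-20
Result: 2016-08-10

2016-08-10


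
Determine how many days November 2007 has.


Month: November
Year: 2007
November is a 30-day month
Total: 30 days

30


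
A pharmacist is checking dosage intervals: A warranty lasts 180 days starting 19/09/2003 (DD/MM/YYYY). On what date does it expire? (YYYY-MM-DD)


Start: 2003-09-19
Adding 180 days
Days remaining in September: 11
After September: 169 days still to add
October 2003: 31 days, 138 remaining
November 2003: 30 days, 108 remaining
December 2003: 31 days, 77 remaining
January 2004: 31 days, 46 remaining
Result: 2004-03-17

2004-03-17


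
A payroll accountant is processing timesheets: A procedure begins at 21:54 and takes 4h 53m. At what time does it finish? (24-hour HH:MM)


Start time: 21:54
Adding: 4 hours 53 minutes
Minutes: 54 + 53 = 107
Minute overflow: 107 >= 60, so carry 1 hour, minutes = 47
Hours: 21 + 4 + 1 = 26
Hour wraparound: 26 mod 24 = 2
Result: 02:47

02:47


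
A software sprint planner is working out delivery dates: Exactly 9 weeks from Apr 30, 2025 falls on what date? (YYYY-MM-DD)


Start: 2025-04-30
Weeks to add: 9
Convert to days: 9 x 7 = 63 days
Add 63 days to 2025-04-30
Result: 2025-07-02

2025-07-02


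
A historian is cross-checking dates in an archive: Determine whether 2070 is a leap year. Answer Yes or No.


Year: 2070
Divisible by 4? 2070 / 4 = 517.5 -> No
Not divisible by 4, so NOT a leap year

No


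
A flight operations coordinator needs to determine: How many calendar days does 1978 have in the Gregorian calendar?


Year: 1978
Check leap year rules:
Divisible by 4? No
1978 is not a leap year
Days: 365

365


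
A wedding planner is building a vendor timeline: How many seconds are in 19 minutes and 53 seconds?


Minutes: 19
Extra seconds: 53
Seconds per minute: 60
Minutes to seconds: 19 x 60 = 1140
Total: 1140 + 53 = 1193

1193


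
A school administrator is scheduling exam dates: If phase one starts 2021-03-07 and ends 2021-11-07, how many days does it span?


Start date: 2021-03-07
End date: 2021-11-07
Mar 2021: +25 days
Apr 2021: +30 days
May 2021: +31 days
... (6 more months)
Total: 245 days

245


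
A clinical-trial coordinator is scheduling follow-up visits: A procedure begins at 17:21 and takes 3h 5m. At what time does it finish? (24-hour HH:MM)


Start time: 17:21
Adding: 3 hours 5 minutes
Minutes: 21 + 5 = 26
Hours: 17 + 3 + 0 = 20
Result: 20:26

20:26


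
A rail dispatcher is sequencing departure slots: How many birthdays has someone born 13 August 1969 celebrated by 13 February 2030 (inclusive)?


Birth: 1969-08-13
Reference: 2030-02-13
Year difference: 2030 - 1969 = 61
Has birthday (08-13) occurred by 02-13? No
Birthday not yet reached this year -> subtract 1
Age in full years: 60

60


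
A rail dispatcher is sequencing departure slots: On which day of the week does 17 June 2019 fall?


Date: 2019-06-17
January 1, 2019 is a Tuesday
Day of year: 168
Offset from Jan 1: 167 days
167 mod 7 = 6
Result: Monday

Monday


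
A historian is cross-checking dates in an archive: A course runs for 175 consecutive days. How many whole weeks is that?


Total days: 175
Days per week: 7
Division: 175 / 7 = 25 remainder 0
Complete weeks: 25
Remaining days: 0

25


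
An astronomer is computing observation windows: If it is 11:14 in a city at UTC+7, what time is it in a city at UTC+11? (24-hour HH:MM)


Local time: 11:14 at UTC+7 (offset 7h)
Target zone: UTC+11 (offset 11h)
Difference: 11 - (7) = 4 hours
Calculation: 11 + (4) = 15
Result: 15:14

15:14


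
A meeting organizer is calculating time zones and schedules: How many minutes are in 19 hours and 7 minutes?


Hours: 19
Extra minutes: 7
Minutes per hour: 60
Hours to minutes: 19 x 60 = 1140
Total: 1140 + 7 = 1147

1147


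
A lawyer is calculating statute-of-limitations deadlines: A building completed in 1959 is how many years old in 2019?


Birth year: 1959
Current year: 2019
Age = current year - birth year
Age = 2019 - 1959 = 60

60


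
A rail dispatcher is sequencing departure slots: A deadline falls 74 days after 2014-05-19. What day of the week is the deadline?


Start: 2014-05-19 (Monday)
Step 1 - find target date: add 74 days
  2014-05-19 + 74 days = 2014-08-01
Step 2 - day of week:
  74 mod 7 = 4
  Monday + 4 days -> Friday
Result: Friday (2014-08-01)

Friday


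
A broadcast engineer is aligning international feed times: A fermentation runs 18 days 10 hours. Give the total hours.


Days: 18
Extra hours: 10
Hours per day: 24
Days to hours: 18 x 24 = 432
Total: 432 + 10 = 442

442


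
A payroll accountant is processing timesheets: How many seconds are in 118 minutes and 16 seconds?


Minutes: 118
Seconds: 16
Convert minutes to seconds: 118 x 60 = 7080
Add remaining seconds: 7080 + 16 = 7096

7096


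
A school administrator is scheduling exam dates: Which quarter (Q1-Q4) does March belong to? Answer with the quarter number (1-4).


Month: March (month 3)
Q1: January-March (months 1-3)
Q2: April-June (months 4-6)
Q3: July-September (months 7-9)
Q4: October-December (months 10-12)
Month 3 falls in Q1

1


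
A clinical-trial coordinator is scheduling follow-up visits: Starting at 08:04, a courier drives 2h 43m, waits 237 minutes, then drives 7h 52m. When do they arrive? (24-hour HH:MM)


Depart: 08:04
Leg 1: +163 min -> 10:47
Layover: +237 min -> 14:44
Leg 2: +472 min -> 22:36
Total travel: 872 minutes = 14h 32m
Arrival: 22:36

22:36


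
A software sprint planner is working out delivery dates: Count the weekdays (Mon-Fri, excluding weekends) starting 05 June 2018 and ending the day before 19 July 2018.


Start: 2018-06-05 (Tuesday)
End (exclusive): 2018-07-19 (Thursday)
Total calendar days: 44
Full weeks: 44 // 7 = 6 -> 30 weekdays
Remaining 2 days starting on Tuesday:
  Tue(w), Wed(w) -> 2 weekdays
Total business days: 30 + 2 = 32

32


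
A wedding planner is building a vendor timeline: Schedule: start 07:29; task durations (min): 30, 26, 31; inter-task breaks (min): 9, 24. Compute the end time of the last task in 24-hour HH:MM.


Start: 07:29 = 449 min from midnight
  after task 1 (30 min): 07:59
  after break (9 min): 08:08
  after task 2 (26 min): 08:34
  after break (24 min): 08:58
  after task 3 (31 min): 09:29
Total elapsed: 120 minutes
End time: 09:29

09:29


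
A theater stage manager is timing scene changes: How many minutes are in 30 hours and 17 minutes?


Hours: 30
Minutes: 17
Convert hours to minutes: 30 x 60 = 1800
Add remaining minutes: 1800 + 17 = 1817

1817


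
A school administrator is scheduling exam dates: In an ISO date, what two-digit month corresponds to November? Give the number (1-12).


Calendar month order:
10. October
11. November <--
12. December
November is month number 11

11


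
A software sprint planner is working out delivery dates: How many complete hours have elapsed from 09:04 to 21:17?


Start: 09:04
End: 21:17
Hour difference: 21 - 9 = 12 hours
Minute difference: 17 - 4 = 13 minutes
Total minutes: 733
Complete hours: 733 / 60 = 12 (remainder 13)

12


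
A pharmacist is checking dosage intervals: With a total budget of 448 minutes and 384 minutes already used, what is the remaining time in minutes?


Total budget: 448 minutes
Time used: 384 minutes
Remaining: 448 - 384 = 64 minutes
Percent used: 85.7%
Percent remaining: 14.3%

64


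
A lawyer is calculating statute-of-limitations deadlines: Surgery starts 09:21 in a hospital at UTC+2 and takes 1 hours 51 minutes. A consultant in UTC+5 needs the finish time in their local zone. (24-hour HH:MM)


Start: 09:21 in UTC+2
Step 1 - add duration:
  minutes: 21 + 51 = 72 (carry 1h)
  hours: 9 + 1 + 1 = 11
  end in UTC+2: 11:12
Step 2 - convert UTC+2 -> UTC+5:
  offset difference: 5 - (2) = 3 hours
  11 + (3) = 14 -> mod 24 = 14
Result: 14:12 in UTC+5

14:12


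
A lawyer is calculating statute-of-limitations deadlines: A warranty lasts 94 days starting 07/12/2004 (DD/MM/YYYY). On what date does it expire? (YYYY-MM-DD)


Start: 2004-12-07
Adding 94 days
Days remaining in December: 24
After December: 70 days still to add
January 2005: 31 days, 39 remaining
February 2005: 28 days, 11 remaining
March 2005 has 31 days, need 11
Result: 2005-03-11

2005-03-11


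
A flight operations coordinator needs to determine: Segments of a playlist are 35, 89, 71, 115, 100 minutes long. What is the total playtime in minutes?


Durations: 35, 89, 71, 115, 100
Running sum: 35
+ 89 = 124
+ 71 = 195
+ 115 = 310
+ 100 = 410
Total duration: 410 minutes
That is 6 hours and 50 minutes

410


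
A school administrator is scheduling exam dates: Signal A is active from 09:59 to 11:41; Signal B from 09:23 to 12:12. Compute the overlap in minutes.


Interval A: [599, 701] minutes from midnight
Interval B: [563, 732] minutes from midnight
Overlap start = max(599, 563) = 599
Overlap end = min(701, 732) = 701
Overlap = 701 - 599 = 102 minutes

102


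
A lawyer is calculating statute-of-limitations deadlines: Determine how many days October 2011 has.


Month: October
Year: 2011
October is a 31-day month
Total: 31 days

31


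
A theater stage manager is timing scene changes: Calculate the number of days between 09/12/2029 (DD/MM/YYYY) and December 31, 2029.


Start: December 09, 2029
End: December 31, 2029
Days left in December: 22
Total: 22 days

22


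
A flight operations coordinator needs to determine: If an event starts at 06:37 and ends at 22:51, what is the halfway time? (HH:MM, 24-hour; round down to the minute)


Start time: 06:37 = 397 minutes from midnight
End time: 22:51 = 1371 minutes from midnight
Sum: 397 + 1371 = 1768
Midpoint: 1768 / 2 = 884 minutes
Convert: 884 / 60 = 14 hours, 44 minutes
Result: 14:44

14:44


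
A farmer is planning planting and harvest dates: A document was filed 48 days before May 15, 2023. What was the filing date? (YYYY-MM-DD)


Start: 2023-05-15
Subtracting 48 days
Days already passed in May: 15
After going back through May: 33 more days to subtract
April 2023: 30 days, 3 remaining
March 2023 has 31 days, need 3
Result: 2023-03-28

2023-03-28


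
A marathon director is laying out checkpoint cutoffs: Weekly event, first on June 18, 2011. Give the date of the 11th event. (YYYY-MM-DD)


First occurrence: 2011-06-18 (occurrence 1)
Each occurrence is 7 days after the previous.
Occurrence 11 is 10 weeks after the first.
10 weeks = 70 days
2011-06-18 + 70 days = 2011-08-27

2011-08-27


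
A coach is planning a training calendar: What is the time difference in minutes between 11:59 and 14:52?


Start time: 11:59 = 719 minutes from midnight
End time: 14:52 = 892 minutes from midnight
Difference: 892 - 719 = 173 minutes
That is 2 hours and 53 minutes

173


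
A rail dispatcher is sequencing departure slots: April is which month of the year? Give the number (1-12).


Calendar month order:
3. March
4. April <--
5. May
April is month number 4

4


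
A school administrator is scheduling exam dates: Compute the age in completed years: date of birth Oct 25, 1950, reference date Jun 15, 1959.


Birth: 1950-10-25
Reference: 1959-06-15
Year difference: 1959 - 1950 = 9
Has birthday (10-25) occurred by 06-15? No
Birthday not yet reached this year -> subtract 1
Age in full years: 8

8


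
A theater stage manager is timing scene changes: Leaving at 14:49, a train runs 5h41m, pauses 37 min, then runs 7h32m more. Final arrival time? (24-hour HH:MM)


Depart: 14:49
Leg 1: +341 min -> 20:30
Layover: +37 min -> 21:07
Leg 2: +452 min -> 04:39
Total travel: 830 minutes = 13h 50m
Arrival: 04:39

04:39


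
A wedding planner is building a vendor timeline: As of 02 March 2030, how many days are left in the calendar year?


Start: March 02, 2030
End: December 31, 2030
Days left in March: 29
April: 30
May: 31
June: 30
July: 31
... plus remaining months
Sum of remaining months: 275
Total: 29 + 275 = 304

304


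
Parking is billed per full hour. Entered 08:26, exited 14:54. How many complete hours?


Start: 08:26
End: 14:54
Hour difference: 14 - 8 = 6 hours
Minute difference: 54 - 26 = 28 minutes
Total minutes: 388
Complete hours: 388 / 60 = 6 (remainder 28)

6


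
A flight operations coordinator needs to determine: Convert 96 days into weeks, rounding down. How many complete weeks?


Total days: 96
Days per week: 7
Division: 96 / 7 = 13 remainder 5
Complete weeks: 13
Remaining days: 5

13


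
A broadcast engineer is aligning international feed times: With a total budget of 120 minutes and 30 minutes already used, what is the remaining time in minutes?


Total budget: 120 minutes
Time used: 30 minutes
Remaining: 120 - 30 = 90 minutes
Percent used: 25.0%
Percent remaining: 75.0%

90


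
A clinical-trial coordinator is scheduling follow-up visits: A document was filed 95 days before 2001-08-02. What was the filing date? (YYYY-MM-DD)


Start: 2001-08-02
Subtracting 95 days
Days already passed in August: 2
After going back through August: 93 more days to subtract
July 2001: 31 days, 62 remaining
June 2001: 30 days, 32 remaining
May 2001: 31 days, 1 remaining
April 2001 has 30 days, need 1
Result: 2001-04-29

2001-04-29


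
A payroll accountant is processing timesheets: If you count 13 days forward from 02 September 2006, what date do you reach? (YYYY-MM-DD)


Start: 2006-09-02
Adding 13 days
Days remaining in September: 28
Result: 2006-09-15

2006-09-15


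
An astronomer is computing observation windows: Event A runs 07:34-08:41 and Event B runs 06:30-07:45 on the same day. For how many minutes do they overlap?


Interval A: [454, 521] minutes from midnight
Interval B: [390, 465] minutes from midnight
Overlap start = max(454, 390) = 454
Overlap end = min(521, 465) = 465
Overlap = 465 - 454 = 11 minutes

11


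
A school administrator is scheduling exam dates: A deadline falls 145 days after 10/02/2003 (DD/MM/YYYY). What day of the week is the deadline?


Start: 2003-02-10 (Monday)
Step 1 - find target date: add 145 days
  2003-02-10 + 145 days = 2003-07-05
Step 2 - day of week:
  145 mod 7 = 5
  Monday + 5 days -> Saturday
Result: Saturday (2003-07-05)

Saturday


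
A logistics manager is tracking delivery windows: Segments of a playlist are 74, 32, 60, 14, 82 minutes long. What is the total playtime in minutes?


Durations: 74, 32, 60, 14, 82
Running sum: 74
+ 32 = 106
+ 60 = 166
+ 14 = 180
+ 82 = 262
Total duration: 262 minutes
That is 4 hours and 22 minutes

262


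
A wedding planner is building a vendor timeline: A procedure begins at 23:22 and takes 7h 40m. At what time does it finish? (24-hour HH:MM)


Start time: 23:22
Adding: 7 hours 40 minutes
Minutes: 22 + 40 = 62
Minute overflow: 62 >= 60, so carry 1 hour, minutes = 2
Hours: 23 + 7 + 1 = 31
Hour wraparound: 31 mod 24 = 7
Result: 07:02

07:02


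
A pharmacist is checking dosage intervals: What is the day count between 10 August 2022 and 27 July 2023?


Start date: 2022-08-10
End date: 2023-07-27
Aug 2022: +22 days
Sep 2022: +30 days
Oct 2022: +31 days
... (9 more months)
Total: 351 days

351


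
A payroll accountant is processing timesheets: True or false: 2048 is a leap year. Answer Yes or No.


Year: 2048
Divisible by 4? 2048 / 4 = 512.0 -> Yes
Divisible by 100? 2048 / 100 = 20.48 -> No
Divisible by 4 but not 100, so it IS a leap year

Yes


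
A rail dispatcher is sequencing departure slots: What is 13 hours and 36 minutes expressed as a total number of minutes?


Hours: 13
Minutes: 36
Convert hours to minutes: 13 x 60 = 780
Add remaining minutes: 780 + 36 = 816

816


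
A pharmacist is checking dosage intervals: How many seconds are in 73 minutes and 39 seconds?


Minutes: 73
Seconds: 39
Convert minutes to seconds: 73 x 60 = 4380
Add remaining seconds: 4380 + 39 = 4419

4419


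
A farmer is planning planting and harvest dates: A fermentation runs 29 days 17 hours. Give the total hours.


Days: 29
Extra hours: 17
Hours per day: 24
Days to hours: 29 x 24 = 696
Total: 696 + 17 = 713

713


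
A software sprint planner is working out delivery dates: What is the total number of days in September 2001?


Month: September
Year: 2001
September is a 30-day month
Total: 30 days

30


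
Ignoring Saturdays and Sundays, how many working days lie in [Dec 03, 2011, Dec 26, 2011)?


Start: 2011-12-03 (Saturday)
End (exclusive): 2011-12-26 (Monday)
Total calendar days: 23
Full weeks: 23 // 7 = 3 -> 15 weekdays
Remaining 2 days starting on Saturday:
  Sat(-), Sun(-) -> 0 weekdays
Total business days: 15 + 0 = 15

15


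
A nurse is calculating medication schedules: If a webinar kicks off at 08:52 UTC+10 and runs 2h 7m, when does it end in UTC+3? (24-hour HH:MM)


Start: 08:52 in UTC+10
Step 1 - add duration:
  minutes: 52 + 7 = 59
  hours: 8 + 2 + 0 = 10
  end in UTC+10: 10:59
Step 2 - convert UTC+10 -> UTC+3:
  offset difference: 3 - (10) = -7 hours
  10 + (-7) = 3 -> mod 24 = 3
Result: 03:59 in UTC+3

03:59


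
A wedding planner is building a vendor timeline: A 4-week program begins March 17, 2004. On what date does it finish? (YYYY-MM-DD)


Start: 2004-03-17
Weeks to add: 4
Convert to days: 4 x 7 = 28 days
Add 28 days to 2004-03-17
Result: 2004-04-14

2004-04-14


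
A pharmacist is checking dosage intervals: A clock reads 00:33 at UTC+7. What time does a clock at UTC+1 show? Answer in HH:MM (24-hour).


Local time: 00:33 at UTC+7 (offset 7h)
Target zone: UTC+1 (offset 1h)
Difference: 1 - (7) = -6 hours
Calculation: 0 + (-6) = -6
Wraparound: (-6) mod 24 = 18
Result: 18:33

18:33


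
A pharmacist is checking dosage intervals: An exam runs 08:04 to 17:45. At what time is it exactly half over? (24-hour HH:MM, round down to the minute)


Start time: 08:04 = 484 minutes from midnight
End time: 17:45 = 1065 minutes from midnight
Sum: 484 + 1065 = 1549
Midpoint: 1549 / 2 = 774 minutes
Convert: 774 / 60 = 12 hours, 54 minutes
Result: 12:54

12:54


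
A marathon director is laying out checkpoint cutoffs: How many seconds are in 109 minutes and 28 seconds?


Minutes: 109
Extra seconds: 28
Seconds per minute: 60
Minutes to seconds: 109 x 60 = 6540
Total: 6540 + 28 = 6568

6568


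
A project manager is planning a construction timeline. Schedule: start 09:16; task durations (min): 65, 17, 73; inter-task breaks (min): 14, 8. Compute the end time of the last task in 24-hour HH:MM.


Start: 09:16 = 556 min from midnight
  after task 1 (65 min): 10:21
  after break (14 min): 10:35
  after task 2 (17 min): 10:52
  after break (8 min): 11:00
  after task 3 (73 min): 12:13
Total elapsed: 177 minutes
End time: 12:13

12:13


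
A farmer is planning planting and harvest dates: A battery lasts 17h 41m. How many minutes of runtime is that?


Hours: 17
Extra minutes: 41
Minutes per hour: 60
Hours to minutes: 17 x 60 = 1020
Total: 1020 + 41 = 1061

1061


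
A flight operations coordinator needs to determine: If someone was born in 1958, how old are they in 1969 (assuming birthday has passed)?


Birth year: 1958
Current year: 1969
Age = current year - birth year
Age = 1969 - 1958 = 11

11


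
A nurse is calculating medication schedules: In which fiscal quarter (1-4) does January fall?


Month: January (month 1)
Q1: January-March (months 1-3)
Q2: April-June (months 4-6)
Q3: July-September (months 7-9)
Q4: October-December (months 10-12)
Month 1 falls in Q1

1


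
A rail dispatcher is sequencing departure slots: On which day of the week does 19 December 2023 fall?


Date: 2023-12-19
January 1, 2023 is a Sunday
Day of year: 353
Offset from Jan 1: 352 days
352 mod 7 = 2
Result: Tuesday

Tuesday


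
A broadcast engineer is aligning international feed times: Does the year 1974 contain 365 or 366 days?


Year: 1974
Check leap year rules:
Divisible by 4? No
1974 is not a leap year
Days: 365

365


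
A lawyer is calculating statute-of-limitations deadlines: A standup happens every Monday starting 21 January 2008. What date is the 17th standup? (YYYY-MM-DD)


First occurrence: 2008-01-21 (occurrence 1)
Each occurrence is 7 days after the previous.
Occurrence 17 is 16 weeks after the first.
16 weeks = 112 days
2008-01-21 + 112 days = 2008-05-12

2008-05-12


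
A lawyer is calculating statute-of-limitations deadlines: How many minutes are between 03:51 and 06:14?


Start time: 03:51 = 231 minutes from midnight
End time: 06:14 = 374 minutes from midnight
Difference: 374 - 231 = 143 minutes
That is 2 hours and 23 minutes

143


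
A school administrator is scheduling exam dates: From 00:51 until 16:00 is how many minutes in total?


Start time: 00:51 = 51 minutes from midnight
End time: 16:00 = 960 minutes from midnight
Difference: 960 - 51 = 909 minutes
That is 15 hours and 9 minutes

909


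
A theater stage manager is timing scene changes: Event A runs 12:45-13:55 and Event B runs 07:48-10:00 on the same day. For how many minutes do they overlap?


Interval A: [765, 835] minutes from midnight
Interval B: [468, 600] minutes from midnight
Overlap start = max(765, 468) = 765
Overlap end = min(835, 600) = 600
End <= start, so the intervals do not overlap: 0 minutes

0
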